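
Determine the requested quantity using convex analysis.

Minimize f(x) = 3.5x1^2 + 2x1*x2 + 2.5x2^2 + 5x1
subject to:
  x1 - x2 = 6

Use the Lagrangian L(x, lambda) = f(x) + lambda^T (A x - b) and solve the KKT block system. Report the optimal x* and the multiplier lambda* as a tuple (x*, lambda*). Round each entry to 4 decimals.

Form the Lagrangian:
  L(x, lambda) = (1/2) x^T Q x + c^T x + lambda^T (A x - b)
Stationarity (grad_x L = 0): Q x + c + A^T lambda = 0.
Primal feasibility: A x = b.

This gives the KKT block system:
  [ Q   A^T ] [ x     ]   [-c ]
  [ A    0  ] [ lambda ] = [ b ]

Solving the linear system:
  x*      = (2.3125, -3.6875)
  lambda* = (-13.8125)
  f(x*)   = 47.2188

x* = (2.3125, -3.6875), lambda* = (-13.8125)


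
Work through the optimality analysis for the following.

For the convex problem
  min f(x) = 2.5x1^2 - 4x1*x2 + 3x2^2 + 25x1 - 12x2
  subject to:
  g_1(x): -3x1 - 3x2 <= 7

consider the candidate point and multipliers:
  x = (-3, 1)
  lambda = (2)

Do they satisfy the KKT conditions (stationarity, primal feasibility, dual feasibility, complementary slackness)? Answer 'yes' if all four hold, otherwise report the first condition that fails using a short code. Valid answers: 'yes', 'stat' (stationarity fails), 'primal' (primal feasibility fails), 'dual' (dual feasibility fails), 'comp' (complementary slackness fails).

Gradient of f: grad f(x) = Q x + c = (6, 6)
Constraint values g_i(x) = a_i^T x - b_i:
  g_1((-3, 1)) = -1
Stationarity residual: grad f(x) + sum_i lambda_i a_i = (0, 0)
  -> stationarity OK
Primal feasibility (all g_i <= 0): OK
Dual feasibility (all lambda_i >= 0): OK
Complementary slackness (lambda_i * g_i(x) = 0 for all i): FAILS

Verdict: the first failing condition is complementary_slackness -> comp.

comp


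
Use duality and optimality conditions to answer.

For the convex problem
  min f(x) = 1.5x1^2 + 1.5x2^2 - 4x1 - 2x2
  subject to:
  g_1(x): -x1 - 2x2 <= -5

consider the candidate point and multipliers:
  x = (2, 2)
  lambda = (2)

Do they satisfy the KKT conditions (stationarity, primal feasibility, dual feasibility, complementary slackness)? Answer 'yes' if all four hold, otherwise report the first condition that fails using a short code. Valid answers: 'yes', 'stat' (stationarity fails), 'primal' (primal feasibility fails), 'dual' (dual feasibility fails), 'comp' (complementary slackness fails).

Gradient of f: grad f(x) = Q x + c = (2, 4)
Constraint values g_i(x) = a_i^T x - b_i:
  g_1((2, 2)) = -1
Stationarity residual: grad f(x) + sum_i lambda_i a_i = (0, 0)
  -> stationarity OK
Primal feasibility (all g_i <= 0): OK
Dual feasibility (all lambda_i >= 0): OK
Complementary slackness (lambda_i * g_i(x) = 0 for all i): FAILS

Verdict: the first failing condition is complementary_slackness -> comp.

comp


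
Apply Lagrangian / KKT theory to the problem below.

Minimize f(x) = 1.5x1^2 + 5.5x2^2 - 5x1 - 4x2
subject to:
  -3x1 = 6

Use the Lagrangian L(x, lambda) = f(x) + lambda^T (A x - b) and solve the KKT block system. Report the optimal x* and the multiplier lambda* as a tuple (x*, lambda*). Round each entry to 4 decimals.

Form the Lagrangian:
  L(x, lambda) = (1/2) x^T Q x + c^T x + lambda^T (A x - b)
Stationarity (grad_x L = 0): Q x + c + A^T lambda = 0.
Primal feasibility: A x = b.

This gives the KKT block system:
  [ Q   A^T ] [ x     ]   [-c ]
  [ A    0  ] [ lambda ] = [ b ]

Solving the linear system:
  x*      = (-2, 0.3636)
  lambda* = (-3.6667)
  f(x*)   = 15.2727

x* = (-2, 0.3636), lambda* = (-3.6667)


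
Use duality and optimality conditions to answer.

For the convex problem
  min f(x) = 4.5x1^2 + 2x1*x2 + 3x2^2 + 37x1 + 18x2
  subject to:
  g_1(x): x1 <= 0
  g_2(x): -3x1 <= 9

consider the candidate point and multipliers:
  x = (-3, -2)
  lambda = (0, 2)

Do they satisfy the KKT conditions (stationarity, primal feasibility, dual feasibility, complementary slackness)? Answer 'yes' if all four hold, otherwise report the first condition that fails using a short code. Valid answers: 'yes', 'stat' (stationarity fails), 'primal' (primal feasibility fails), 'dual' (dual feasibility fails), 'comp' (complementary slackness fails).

Gradient of f: grad f(x) = Q x + c = (6, 0)
Constraint values g_i(x) = a_i^T x - b_i:
  g_1((-3, -2)) = -3
  g_2((-3, -2)) = 0
Stationarity residual: grad f(x) + sum_i lambda_i a_i = (0, 0)
  -> stationarity OK
Primal feasibility (all g_i <= 0): OK
Dual feasibility (all lambda_i >= 0): OK
Complementary slackness (lambda_i * g_i(x) = 0 for all i): OK

Verdict: yes, KKT holds.

yes


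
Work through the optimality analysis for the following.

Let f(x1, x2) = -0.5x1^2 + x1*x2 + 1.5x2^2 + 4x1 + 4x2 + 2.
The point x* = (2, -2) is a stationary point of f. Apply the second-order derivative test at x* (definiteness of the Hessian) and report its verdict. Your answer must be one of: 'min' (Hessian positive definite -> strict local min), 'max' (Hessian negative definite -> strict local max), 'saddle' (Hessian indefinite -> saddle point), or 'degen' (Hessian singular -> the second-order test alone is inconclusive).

Compute the Hessian H = grad^2 f:
  H = [[-1, 1], [1, 3]]
Verify stationarity: grad f(x*) = H x* + g = (0, 0).
Eigenvalues of H: -1.2361, 3.2361.
Eigenvalues have mixed signs, so H is indefinite -> x* is a saddle point.

saddle


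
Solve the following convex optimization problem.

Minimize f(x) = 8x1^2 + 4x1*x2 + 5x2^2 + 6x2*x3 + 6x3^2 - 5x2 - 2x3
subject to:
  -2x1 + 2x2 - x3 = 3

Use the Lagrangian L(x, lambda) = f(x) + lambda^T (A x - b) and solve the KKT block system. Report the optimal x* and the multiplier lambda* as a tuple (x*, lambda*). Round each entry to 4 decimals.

Form the Lagrangian:
  L(x, lambda) = (1/2) x^T Q x + c^T x + lambda^T (A x - b)
Stationarity (grad_x L = 0): Q x + c + A^T lambda = 0.
Primal feasibility: A x = b.

This gives the KKT block system:
  [ Q   A^T ] [ x     ]   [-c ]
  [ A    0  ] [ lambda ] = [ b ]

Solving the linear system:
  x*      = (-0.3258, 0.9848, -0.3788)
  lambda* = (-0.6364)
  f(x*)   = -1.1288

x* = (-0.3258, 0.9848, -0.3788), lambda* = (-0.6364)


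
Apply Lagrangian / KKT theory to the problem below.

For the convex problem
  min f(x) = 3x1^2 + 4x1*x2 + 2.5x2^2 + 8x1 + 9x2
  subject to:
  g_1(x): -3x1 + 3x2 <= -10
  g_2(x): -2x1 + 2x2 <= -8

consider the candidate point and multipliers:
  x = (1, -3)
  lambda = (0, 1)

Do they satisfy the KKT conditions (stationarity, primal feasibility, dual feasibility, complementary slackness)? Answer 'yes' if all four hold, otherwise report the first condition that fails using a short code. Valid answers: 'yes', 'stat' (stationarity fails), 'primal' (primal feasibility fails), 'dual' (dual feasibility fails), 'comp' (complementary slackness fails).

Gradient of f: grad f(x) = Q x + c = (2, -2)
Constraint values g_i(x) = a_i^T x - b_i:
  g_1((1, -3)) = -2
  g_2((1, -3)) = 0
Stationarity residual: grad f(x) + sum_i lambda_i a_i = (0, 0)
  -> stationarity OK
Primal feasibility (all g_i <= 0): OK
Dual feasibility (all lambda_i >= 0): OK
Complementary slackness (lambda_i * g_i(x) = 0 for all i): OK

Verdict: yes, KKT holds.

yes


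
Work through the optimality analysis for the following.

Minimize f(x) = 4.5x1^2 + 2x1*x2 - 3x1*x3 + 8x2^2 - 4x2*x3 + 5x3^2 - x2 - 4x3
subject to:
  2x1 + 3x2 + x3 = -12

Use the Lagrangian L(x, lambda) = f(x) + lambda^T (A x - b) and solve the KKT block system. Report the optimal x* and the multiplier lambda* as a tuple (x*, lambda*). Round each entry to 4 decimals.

Form the Lagrangian:
  L(x, lambda) = (1/2) x^T Q x + c^T x + lambda^T (A x - b)
Stationarity (grad_x L = 0): Q x + c + A^T lambda = 0.
Primal feasibility: A x = b.

This gives the KKT block system:
  [ Q   A^T ] [ x     ]   [-c ]
  [ A    0  ] [ lambda ] = [ b ]

Solving the linear system:
  x*      = (-2.2611, -1.849, -1.9307)
  lambda* = (9.1279)
  f(x*)   = 59.5533

x* = (-2.2611, -1.849, -1.9307), lambda* = (9.1279)


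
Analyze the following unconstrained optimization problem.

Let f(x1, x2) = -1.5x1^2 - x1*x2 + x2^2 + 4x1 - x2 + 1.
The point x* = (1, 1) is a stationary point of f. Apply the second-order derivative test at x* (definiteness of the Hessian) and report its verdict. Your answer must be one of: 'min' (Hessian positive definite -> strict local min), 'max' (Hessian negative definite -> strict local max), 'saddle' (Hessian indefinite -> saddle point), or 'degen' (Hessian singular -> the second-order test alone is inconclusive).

Compute the Hessian H = grad^2 f:
  H = [[-3, -1], [-1, 2]]
Verify stationarity: grad f(x*) = H x* + g = (0, 0).
Eigenvalues of H: -3.1926, 2.1926.
Eigenvalues have mixed signs, so H is indefinite -> x* is a saddle point.

saddle


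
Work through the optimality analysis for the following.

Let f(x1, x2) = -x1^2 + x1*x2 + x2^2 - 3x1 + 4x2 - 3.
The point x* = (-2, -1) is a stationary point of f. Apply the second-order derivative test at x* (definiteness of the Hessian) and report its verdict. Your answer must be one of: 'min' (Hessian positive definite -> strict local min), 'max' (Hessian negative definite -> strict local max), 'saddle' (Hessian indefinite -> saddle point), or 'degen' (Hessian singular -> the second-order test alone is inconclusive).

Compute the Hessian H = grad^2 f:
  H = [[-2, 1], [1, 2]]
Verify stationarity: grad f(x*) = H x* + g = (0, 0).
Eigenvalues of H: -2.2361, 2.2361.
Eigenvalues have mixed signs, so H is indefinite -> x* is a saddle point.

saddle


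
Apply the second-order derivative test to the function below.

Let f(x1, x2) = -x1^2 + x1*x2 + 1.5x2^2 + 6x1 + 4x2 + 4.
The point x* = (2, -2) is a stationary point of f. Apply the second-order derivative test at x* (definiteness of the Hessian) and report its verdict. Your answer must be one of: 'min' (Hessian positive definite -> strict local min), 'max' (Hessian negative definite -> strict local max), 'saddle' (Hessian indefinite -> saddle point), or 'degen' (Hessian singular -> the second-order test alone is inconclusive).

Compute the Hessian H = grad^2 f:
  H = [[-2, 1], [1, 3]]
Verify stationarity: grad f(x*) = H x* + g = (0, 0).
Eigenvalues of H: -2.1926, 3.1926.
Eigenvalues have mixed signs, so H is indefinite -> x* is a saddle point.

saddle


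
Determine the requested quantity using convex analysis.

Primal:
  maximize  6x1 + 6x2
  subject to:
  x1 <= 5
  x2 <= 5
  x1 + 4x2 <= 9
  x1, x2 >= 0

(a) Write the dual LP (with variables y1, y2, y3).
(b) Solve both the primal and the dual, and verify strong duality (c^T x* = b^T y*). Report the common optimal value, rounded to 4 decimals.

The standard primal-dual pair for 'max c^T x s.t. A x <= b, x >= 0' is:
  Dual:  min b^T y  s.t.  A^T y >= c,  y >= 0.

So the dual LP is:
  minimize  5y1 + 5y2 + 9y3
  subject to:
    y1 + y3 >= 6
    y2 + 4y3 >= 6
    y1, y2, y3 >= 0

Solving the primal: x* = (5, 1).
  primal value c^T x* = 36.
Solving the dual: y* = (4.5, 0, 1.5).
  dual value b^T y* = 36.
Strong duality: c^T x* = b^T y*. Confirmed.

36


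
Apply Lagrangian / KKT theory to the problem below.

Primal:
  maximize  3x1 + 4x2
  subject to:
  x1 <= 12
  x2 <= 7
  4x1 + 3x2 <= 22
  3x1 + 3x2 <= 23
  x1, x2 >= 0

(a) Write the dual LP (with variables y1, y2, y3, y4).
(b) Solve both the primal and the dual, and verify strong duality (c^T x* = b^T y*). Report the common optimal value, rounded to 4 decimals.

The standard primal-dual pair for 'max c^T x s.t. A x <= b, x >= 0' is:
  Dual:  min b^T y  s.t.  A^T y >= c,  y >= 0.

So the dual LP is:
  minimize  12y1 + 7y2 + 22y3 + 23y4
  subject to:
    y1 + 4y3 + 3y4 >= 3
    y2 + 3y3 + 3y4 >= 4
    y1, y2, y3, y4 >= 0

Solving the primal: x* = (0.25, 7).
  primal value c^T x* = 28.75.
Solving the dual: y* = (0, 1.75, 0.75, 0).
  dual value b^T y* = 28.75.
Strong duality: c^T x* = b^T y*. Confirmed.

28.75


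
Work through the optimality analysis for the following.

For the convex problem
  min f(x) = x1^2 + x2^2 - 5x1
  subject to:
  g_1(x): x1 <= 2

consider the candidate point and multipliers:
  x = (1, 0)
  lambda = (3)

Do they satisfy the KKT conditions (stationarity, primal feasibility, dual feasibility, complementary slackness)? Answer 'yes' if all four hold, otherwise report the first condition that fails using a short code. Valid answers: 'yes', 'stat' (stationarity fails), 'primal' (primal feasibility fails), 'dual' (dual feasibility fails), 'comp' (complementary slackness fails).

Gradient of f: grad f(x) = Q x + c = (-3, 0)
Constraint values g_i(x) = a_i^T x - b_i:
  g_1((1, 0)) = -1
Stationarity residual: grad f(x) + sum_i lambda_i a_i = (0, 0)
  -> stationarity OK
Primal feasibility (all g_i <= 0): OK
Dual feasibility (all lambda_i >= 0): OK
Complementary slackness (lambda_i * g_i(x) = 0 for all i): FAILS

Verdict: the first failing condition is complementary_slackness -> comp.

comp


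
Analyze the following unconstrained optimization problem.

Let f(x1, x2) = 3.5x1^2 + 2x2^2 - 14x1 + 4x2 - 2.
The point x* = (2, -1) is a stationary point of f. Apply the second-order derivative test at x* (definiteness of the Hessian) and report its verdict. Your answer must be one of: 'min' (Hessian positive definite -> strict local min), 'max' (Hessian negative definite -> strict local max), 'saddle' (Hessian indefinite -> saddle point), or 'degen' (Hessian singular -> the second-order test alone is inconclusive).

Compute the Hessian H = grad^2 f:
  H = [[7, 0], [0, 4]]
Verify stationarity: grad f(x*) = H x* + g = (0, 0).
Eigenvalues of H: 4, 7.
Both eigenvalues > 0, so H is positive definite -> x* is a strict local min.

min


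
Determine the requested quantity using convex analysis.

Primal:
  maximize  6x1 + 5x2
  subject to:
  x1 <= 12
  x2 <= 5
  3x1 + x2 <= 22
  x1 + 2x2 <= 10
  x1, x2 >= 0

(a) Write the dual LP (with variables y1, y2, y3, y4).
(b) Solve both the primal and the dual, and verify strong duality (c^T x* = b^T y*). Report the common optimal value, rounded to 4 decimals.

The standard primal-dual pair for 'max c^T x s.t. A x <= b, x >= 0' is:
  Dual:  min b^T y  s.t.  A^T y >= c,  y >= 0.

So the dual LP is:
  minimize  12y1 + 5y2 + 22y3 + 10y4
  subject to:
    y1 + 3y3 + y4 >= 6
    y2 + y3 + 2y4 >= 5
    y1, y2, y3, y4 >= 0

Solving the primal: x* = (6.8, 1.6).
  primal value c^T x* = 48.8.
Solving the dual: y* = (0, 0, 1.4, 1.8).
  dual value b^T y* = 48.8.
Strong duality: c^T x* = b^T y*. Confirmed.

48.8


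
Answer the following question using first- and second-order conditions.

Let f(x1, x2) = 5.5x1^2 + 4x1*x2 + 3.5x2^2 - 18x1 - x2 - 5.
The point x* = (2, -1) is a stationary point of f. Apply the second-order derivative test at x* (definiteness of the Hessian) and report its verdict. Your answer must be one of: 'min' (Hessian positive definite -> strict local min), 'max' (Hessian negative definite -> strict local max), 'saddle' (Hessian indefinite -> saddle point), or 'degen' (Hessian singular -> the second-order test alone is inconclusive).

Compute the Hessian H = grad^2 f:
  H = [[11, 4], [4, 7]]
Verify stationarity: grad f(x*) = H x* + g = (0, 0).
Eigenvalues of H: 4.5279, 13.4721.
Both eigenvalues > 0, so H is positive definite -> x* is a strict local min.

min


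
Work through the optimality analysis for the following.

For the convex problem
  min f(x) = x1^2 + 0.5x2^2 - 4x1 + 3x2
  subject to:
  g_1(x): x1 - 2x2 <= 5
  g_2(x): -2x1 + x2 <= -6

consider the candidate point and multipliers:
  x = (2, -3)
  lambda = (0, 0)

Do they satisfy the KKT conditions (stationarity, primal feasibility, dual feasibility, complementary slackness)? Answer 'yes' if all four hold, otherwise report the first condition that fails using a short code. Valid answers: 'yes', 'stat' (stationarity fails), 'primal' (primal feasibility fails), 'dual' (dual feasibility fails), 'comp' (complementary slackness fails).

Gradient of f: grad f(x) = Q x + c = (0, 0)
Constraint values g_i(x) = a_i^T x - b_i:
  g_1((2, -3)) = 3
  g_2((2, -3)) = -1
Stationarity residual: grad f(x) + sum_i lambda_i a_i = (0, 0)
  -> stationarity OK
Primal feasibility (all g_i <= 0): FAILS
Dual feasibility (all lambda_i >= 0): OK
Complementary slackness (lambda_i * g_i(x) = 0 for all i): OK

Verdict: the first failing condition is primal_feasibility -> primal.

primal


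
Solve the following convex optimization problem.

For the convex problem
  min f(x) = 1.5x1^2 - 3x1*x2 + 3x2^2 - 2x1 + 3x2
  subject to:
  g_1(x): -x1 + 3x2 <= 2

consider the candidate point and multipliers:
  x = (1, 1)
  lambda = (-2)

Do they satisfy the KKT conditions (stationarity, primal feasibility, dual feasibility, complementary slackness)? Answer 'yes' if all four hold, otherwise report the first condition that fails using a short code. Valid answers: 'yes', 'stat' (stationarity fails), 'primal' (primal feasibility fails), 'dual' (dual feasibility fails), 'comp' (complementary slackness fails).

Gradient of f: grad f(x) = Q x + c = (-2, 6)
Constraint values g_i(x) = a_i^T x - b_i:
  g_1((1, 1)) = 0
Stationarity residual: grad f(x) + sum_i lambda_i a_i = (0, 0)
  -> stationarity OK
Primal feasibility (all g_i <= 0): OK
Dual feasibility (all lambda_i >= 0): FAILS
Complementary slackness (lambda_i * g_i(x) = 0 for all i): OK

Verdict: the first failing condition is dual_feasibility -> dual.

dual


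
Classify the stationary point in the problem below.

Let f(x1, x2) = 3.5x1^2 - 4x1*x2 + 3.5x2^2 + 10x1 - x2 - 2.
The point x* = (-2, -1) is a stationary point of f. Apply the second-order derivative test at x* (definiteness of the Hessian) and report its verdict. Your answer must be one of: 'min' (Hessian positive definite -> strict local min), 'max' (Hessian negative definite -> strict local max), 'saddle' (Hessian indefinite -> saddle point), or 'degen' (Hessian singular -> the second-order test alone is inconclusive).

Compute the Hessian H = grad^2 f:
  H = [[7, -4], [-4, 7]]
Verify stationarity: grad f(x*) = H x* + g = (0, 0).
Eigenvalues of H: 3, 11.
Both eigenvalues > 0, so H is positive definite -> x* is a strict local min.

min


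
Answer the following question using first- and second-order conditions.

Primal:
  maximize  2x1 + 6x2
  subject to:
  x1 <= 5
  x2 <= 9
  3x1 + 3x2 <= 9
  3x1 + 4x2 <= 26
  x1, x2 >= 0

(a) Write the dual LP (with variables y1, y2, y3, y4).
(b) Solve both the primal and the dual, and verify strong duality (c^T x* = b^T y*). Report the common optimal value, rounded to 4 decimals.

The standard primal-dual pair for 'max c^T x s.t. A x <= b, x >= 0' is:
  Dual:  min b^T y  s.t.  A^T y >= c,  y >= 0.

So the dual LP is:
  minimize  5y1 + 9y2 + 9y3 + 26y4
  subject to:
    y1 + 3y3 + 3y4 >= 2
    y2 + 3y3 + 4y4 >= 6
    y1, y2, y3, y4 >= 0

Solving the primal: x* = (0, 3).
  primal value c^T x* = 18.
Solving the dual: y* = (0, 0, 2, 0).
  dual value b^T y* = 18.
Strong duality: c^T x* = b^T y*. Confirmed.

18


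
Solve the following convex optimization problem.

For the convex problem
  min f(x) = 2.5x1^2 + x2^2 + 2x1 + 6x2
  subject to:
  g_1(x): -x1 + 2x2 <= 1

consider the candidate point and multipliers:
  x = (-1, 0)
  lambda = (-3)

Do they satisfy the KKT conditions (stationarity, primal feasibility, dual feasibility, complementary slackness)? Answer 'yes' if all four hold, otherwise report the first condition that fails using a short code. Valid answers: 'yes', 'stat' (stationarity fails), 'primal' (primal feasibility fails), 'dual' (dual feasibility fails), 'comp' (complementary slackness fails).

Gradient of f: grad f(x) = Q x + c = (-3, 6)
Constraint values g_i(x) = a_i^T x - b_i:
  g_1((-1, 0)) = 0
Stationarity residual: grad f(x) + sum_i lambda_i a_i = (0, 0)
  -> stationarity OK
Primal feasibility (all g_i <= 0): OK
Dual feasibility (all lambda_i >= 0): FAILS
Complementary slackness (lambda_i * g_i(x) = 0 for all i): OK

Verdict: the first failing condition is dual_feasibility -> dual.

dual


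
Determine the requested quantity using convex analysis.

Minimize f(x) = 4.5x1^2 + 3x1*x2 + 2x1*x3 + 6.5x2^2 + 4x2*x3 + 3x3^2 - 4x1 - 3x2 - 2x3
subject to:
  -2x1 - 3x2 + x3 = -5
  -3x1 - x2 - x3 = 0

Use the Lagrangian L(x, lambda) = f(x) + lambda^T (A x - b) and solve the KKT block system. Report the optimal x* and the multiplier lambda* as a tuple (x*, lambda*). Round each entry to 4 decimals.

Form the Lagrangian:
  L(x, lambda) = (1/2) x^T Q x + c^T x + lambda^T (A x - b)
Stationarity (grad_x L = 0): Q x + c + A^T lambda = 0.
Primal feasibility: A x = b.

This gives the KKT block system:
  [ Q   A^T ] [ x     ]   [-c ]
  [ A    0  ] [ lambda ] = [ b ]

Solving the linear system:
  x*      = (0.1023, 1.1221, -1.4291)
  lambda* = (3.0148, -2.8668)
  f(x*)   = 7.0783

x* = (0.1023, 1.1221, -1.4291), lambda* = (3.0148, -2.8668)


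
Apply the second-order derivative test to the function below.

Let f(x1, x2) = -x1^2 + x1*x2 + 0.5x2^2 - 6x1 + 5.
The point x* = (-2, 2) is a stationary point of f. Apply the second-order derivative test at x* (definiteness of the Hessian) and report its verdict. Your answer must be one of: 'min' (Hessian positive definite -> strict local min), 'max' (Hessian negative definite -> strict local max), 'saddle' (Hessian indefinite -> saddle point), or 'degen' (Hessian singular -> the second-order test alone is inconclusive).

Compute the Hessian H = grad^2 f:
  H = [[-2, 1], [1, 1]]
Verify stationarity: grad f(x*) = H x* + g = (0, 0).
Eigenvalues of H: -2.3028, 1.3028.
Eigenvalues have mixed signs, so H is indefinite -> x* is a saddle point.

saddle


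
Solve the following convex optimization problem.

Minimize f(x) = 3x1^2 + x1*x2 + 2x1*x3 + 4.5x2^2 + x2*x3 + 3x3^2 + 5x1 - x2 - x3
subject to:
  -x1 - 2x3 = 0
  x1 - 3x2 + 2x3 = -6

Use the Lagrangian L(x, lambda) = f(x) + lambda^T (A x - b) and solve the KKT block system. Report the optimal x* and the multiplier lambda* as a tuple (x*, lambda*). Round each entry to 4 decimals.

Form the Lagrangian:
  L(x, lambda) = (1/2) x^T Q x + c^T x + lambda^T (A x - b)
Stationarity (grad_x L = 0): Q x + c + A^T lambda = 0.
Primal feasibility: A x = b.

This gives the KKT block system:
  [ Q   A^T ] [ x     ]   [-c ]
  [ A    0  ] [ lambda ] = [ b ]

Solving the linear system:
  x*      = (-1.1818, 2, 0.5909)
  lambda* = (6.5606, 5.4697)
  f(x*)   = 12.1591

x* = (-1.1818, 2, 0.5909), lambda* = (6.5606, 5.4697)


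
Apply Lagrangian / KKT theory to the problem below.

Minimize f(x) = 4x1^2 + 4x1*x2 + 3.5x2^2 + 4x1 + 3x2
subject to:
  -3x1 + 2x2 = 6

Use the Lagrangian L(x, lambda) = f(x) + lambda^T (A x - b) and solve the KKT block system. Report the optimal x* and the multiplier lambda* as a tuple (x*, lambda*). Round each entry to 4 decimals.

Form the Lagrangian:
  L(x, lambda) = (1/2) x^T Q x + c^T x + lambda^T (A x - b)
Stationarity (grad_x L = 0): Q x + c + A^T lambda = 0.
Primal feasibility: A x = b.

This gives the KKT block system:
  [ Q   A^T ] [ x     ]   [-c ]
  [ A    0  ] [ lambda ] = [ b ]

Solving the linear system:
  x*      = (-1.4545, 0.8182)
  lambda* = (-1.4545)
  f(x*)   = 2.6818

x* = (-1.4545, 0.8182), lambda* = (-1.4545)


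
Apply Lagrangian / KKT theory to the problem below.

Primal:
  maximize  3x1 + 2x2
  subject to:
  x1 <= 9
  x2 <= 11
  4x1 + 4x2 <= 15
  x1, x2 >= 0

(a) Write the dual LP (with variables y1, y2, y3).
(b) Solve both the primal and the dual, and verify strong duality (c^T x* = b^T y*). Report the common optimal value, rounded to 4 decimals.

The standard primal-dual pair for 'max c^T x s.t. A x <= b, x >= 0' is:
  Dual:  min b^T y  s.t.  A^T y >= c,  y >= 0.

So the dual LP is:
  minimize  9y1 + 11y2 + 15y3
  subject to:
    y1 + 4y3 >= 3
    y2 + 4y3 >= 2
    y1, y2, y3 >= 0

Solving the primal: x* = (3.75, 0).
  primal value c^T x* = 11.25.
Solving the dual: y* = (0, 0, 0.75).
  dual value b^T y* = 11.25.
Strong duality: c^T x* = b^T y*. Confirmed.

11.25


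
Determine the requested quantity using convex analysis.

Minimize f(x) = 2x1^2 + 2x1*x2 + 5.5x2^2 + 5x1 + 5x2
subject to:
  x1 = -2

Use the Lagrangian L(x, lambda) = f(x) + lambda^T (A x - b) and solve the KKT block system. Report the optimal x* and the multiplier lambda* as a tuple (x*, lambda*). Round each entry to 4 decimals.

Form the Lagrangian:
  L(x, lambda) = (1/2) x^T Q x + c^T x + lambda^T (A x - b)
Stationarity (grad_x L = 0): Q x + c + A^T lambda = 0.
Primal feasibility: A x = b.

This gives the KKT block system:
  [ Q   A^T ] [ x     ]   [-c ]
  [ A    0  ] [ lambda ] = [ b ]

Solving the linear system:
  x*      = (-2, -0.0909)
  lambda* = (3.1818)
  f(x*)   = -2.0455

x* = (-2, -0.0909), lambda* = (3.1818)


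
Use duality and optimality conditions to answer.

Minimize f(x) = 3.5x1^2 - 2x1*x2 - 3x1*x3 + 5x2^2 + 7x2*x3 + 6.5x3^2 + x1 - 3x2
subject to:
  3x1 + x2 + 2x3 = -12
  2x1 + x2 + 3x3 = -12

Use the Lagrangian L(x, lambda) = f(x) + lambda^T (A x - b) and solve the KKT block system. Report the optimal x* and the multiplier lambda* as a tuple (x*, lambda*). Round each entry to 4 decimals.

Form the Lagrangian:
  L(x, lambda) = (1/2) x^T Q x + c^T x + lambda^T (A x - b)
Stationarity (grad_x L = 0): Q x + c + A^T lambda = 0.
Primal feasibility: A x = b.

This gives the KKT block system:
  [ Q   A^T ] [ x     ]   [-c ]
  [ A    0  ] [ lambda ] = [ b ]

Solving the linear system:
  x*      = (-2.5981, 0.9907, -2.5981)
  lambda* = (-0.7944, 6.8785)
  f(x*)   = 33.7196

x* = (-2.5981, 0.9907, -2.5981), lambda* = (-0.7944, 6.8785)


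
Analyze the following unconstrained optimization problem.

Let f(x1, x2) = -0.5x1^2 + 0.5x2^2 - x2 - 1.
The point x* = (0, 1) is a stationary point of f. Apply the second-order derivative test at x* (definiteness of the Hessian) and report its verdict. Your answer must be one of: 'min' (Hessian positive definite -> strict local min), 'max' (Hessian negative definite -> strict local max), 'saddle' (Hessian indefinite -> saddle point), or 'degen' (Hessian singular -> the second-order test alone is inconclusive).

Compute the Hessian H = grad^2 f:
  H = [[-1, 0], [0, 1]]
Verify stationarity: grad f(x*) = H x* + g = (0, 0).
Eigenvalues of H: -1, 1.
Eigenvalues have mixed signs, so H is indefinite -> x* is a saddle point.

saddle


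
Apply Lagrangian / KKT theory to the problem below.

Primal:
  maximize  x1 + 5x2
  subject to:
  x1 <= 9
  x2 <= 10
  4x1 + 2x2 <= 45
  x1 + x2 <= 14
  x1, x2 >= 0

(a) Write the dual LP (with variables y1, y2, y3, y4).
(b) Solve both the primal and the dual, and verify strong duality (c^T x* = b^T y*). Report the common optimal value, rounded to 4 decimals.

The standard primal-dual pair for 'max c^T x s.t. A x <= b, x >= 0' is:
  Dual:  min b^T y  s.t.  A^T y >= c,  y >= 0.

So the dual LP is:
  minimize  9y1 + 10y2 + 45y3 + 14y4
  subject to:
    y1 + 4y3 + y4 >= 1
    y2 + 2y3 + y4 >= 5
    y1, y2, y3, y4 >= 0

Solving the primal: x* = (4, 10).
  primal value c^T x* = 54.
Solving the dual: y* = (0, 4, 0, 1).
  dual value b^T y* = 54.
Strong duality: c^T x* = b^T y*. Confirmed.

54


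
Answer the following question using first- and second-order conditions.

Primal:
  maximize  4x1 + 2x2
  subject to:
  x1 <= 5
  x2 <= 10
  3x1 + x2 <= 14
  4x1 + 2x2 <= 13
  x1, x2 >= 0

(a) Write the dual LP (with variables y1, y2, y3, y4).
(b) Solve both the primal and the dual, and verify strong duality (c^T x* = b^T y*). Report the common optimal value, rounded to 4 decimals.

The standard primal-dual pair for 'max c^T x s.t. A x <= b, x >= 0' is:
  Dual:  min b^T y  s.t.  A^T y >= c,  y >= 0.

So the dual LP is:
  minimize  5y1 + 10y2 + 14y3 + 13y4
  subject to:
    y1 + 3y3 + 4y4 >= 4
    y2 + y3 + 2y4 >= 2
    y1, y2, y3, y4 >= 0

Solving the primal: x* = (0, 6.5).
  primal value c^T x* = 13.
Solving the dual: y* = (0, 0, 0, 1).
  dual value b^T y* = 13.
Strong duality: c^T x* = b^T y*. Confirmed.

13


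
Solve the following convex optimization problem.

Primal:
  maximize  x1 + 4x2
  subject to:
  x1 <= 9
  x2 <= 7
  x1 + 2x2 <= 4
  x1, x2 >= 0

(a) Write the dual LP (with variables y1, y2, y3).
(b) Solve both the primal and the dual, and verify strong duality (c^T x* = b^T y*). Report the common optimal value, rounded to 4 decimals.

The standard primal-dual pair for 'max c^T x s.t. A x <= b, x >= 0' is:
  Dual:  min b^T y  s.t.  A^T y >= c,  y >= 0.

So the dual LP is:
  minimize  9y1 + 7y2 + 4y3
  subject to:
    y1 + y3 >= 1
    y2 + 2y3 >= 4
    y1, y2, y3 >= 0

Solving the primal: x* = (0, 2).
  primal value c^T x* = 8.
Solving the dual: y* = (0, 0, 2).
  dual value b^T y* = 8.
Strong duality: c^T x* = b^T y*. Confirmed.

8


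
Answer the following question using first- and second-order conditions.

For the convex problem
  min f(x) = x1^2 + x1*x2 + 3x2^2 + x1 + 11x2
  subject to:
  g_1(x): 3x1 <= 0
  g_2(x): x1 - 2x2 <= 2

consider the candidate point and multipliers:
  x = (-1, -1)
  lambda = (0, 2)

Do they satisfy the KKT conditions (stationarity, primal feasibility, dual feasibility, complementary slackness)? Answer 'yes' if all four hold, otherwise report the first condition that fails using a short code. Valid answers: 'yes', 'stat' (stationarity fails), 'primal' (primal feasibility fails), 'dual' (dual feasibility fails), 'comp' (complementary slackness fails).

Gradient of f: grad f(x) = Q x + c = (-2, 4)
Constraint values g_i(x) = a_i^T x - b_i:
  g_1((-1, -1)) = -3
  g_2((-1, -1)) = -1
Stationarity residual: grad f(x) + sum_i lambda_i a_i = (0, 0)
  -> stationarity OK
Primal feasibility (all g_i <= 0): OK
Dual feasibility (all lambda_i >= 0): OK
Complementary slackness (lambda_i * g_i(x) = 0 for all i): FAILS

Verdict: the first failing condition is complementary_slackness -> comp.

comp


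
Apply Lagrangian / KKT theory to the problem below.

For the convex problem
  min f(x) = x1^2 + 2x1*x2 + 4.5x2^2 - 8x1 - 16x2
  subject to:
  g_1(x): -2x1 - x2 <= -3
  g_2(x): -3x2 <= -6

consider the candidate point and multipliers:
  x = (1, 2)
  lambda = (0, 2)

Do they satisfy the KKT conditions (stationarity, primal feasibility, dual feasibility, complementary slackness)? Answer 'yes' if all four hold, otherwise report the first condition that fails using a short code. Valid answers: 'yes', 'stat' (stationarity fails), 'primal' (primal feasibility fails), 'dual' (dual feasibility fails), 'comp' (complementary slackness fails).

Gradient of f: grad f(x) = Q x + c = (-2, 4)
Constraint values g_i(x) = a_i^T x - b_i:
  g_1((1, 2)) = -1
  g_2((1, 2)) = 0
Stationarity residual: grad f(x) + sum_i lambda_i a_i = (-2, -2)
  -> stationarity FAILS
Primal feasibility (all g_i <= 0): OK
Dual feasibility (all lambda_i >= 0): OK
Complementary slackness (lambda_i * g_i(x) = 0 for all i): OK

Verdict: the first failing condition is stationarity -> stat.

stat


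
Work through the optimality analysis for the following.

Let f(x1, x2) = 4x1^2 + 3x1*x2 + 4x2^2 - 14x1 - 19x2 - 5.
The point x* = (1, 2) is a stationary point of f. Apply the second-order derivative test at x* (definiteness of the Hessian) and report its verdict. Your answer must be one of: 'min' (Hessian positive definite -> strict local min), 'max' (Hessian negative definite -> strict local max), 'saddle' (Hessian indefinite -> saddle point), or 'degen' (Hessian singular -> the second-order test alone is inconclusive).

Compute the Hessian H = grad^2 f:
  H = [[8, 3], [3, 8]]
Verify stationarity: grad f(x*) = H x* + g = (0, 0).
Eigenvalues of H: 5, 11.
Both eigenvalues > 0, so H is positive definite -> x* is a strict local min.

min


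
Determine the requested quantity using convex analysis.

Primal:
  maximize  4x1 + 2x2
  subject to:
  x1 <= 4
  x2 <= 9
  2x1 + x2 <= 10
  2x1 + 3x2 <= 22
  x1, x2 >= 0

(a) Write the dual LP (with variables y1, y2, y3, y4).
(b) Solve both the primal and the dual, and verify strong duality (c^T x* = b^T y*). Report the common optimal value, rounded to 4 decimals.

The standard primal-dual pair for 'max c^T x s.t. A x <= b, x >= 0' is:
  Dual:  min b^T y  s.t.  A^T y >= c,  y >= 0.

So the dual LP is:
  minimize  4y1 + 9y2 + 10y3 + 22y4
  subject to:
    y1 + 2y3 + 2y4 >= 4
    y2 + y3 + 3y4 >= 2
    y1, y2, y3, y4 >= 0

Solving the primal: x* = (2, 6).
  primal value c^T x* = 20.
Solving the dual: y* = (0, 0, 2, 0).
  dual value b^T y* = 20.
Strong duality: c^T x* = b^T y*. Confirmed.

20


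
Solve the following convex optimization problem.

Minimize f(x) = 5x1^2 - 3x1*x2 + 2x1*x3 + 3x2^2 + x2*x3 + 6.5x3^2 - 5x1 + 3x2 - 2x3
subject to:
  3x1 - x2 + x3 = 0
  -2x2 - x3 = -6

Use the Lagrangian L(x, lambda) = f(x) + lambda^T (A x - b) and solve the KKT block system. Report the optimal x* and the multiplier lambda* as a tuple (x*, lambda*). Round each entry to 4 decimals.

Form the Lagrangian:
  L(x, lambda) = (1/2) x^T Q x + c^T x + lambda^T (A x - b)
Stationarity (grad_x L = 0): Q x + c + A^T lambda = 0.
Primal feasibility: A x = b.

This gives the KKT block system:
  [ Q   A^T ] [ x     ]   [-c ]
  [ A    0  ] [ lambda ] = [ b ]

Solving the linear system:
  x*      = (0.84, 2.84, 0.32)
  lambda* = (1.4933, 8.1733)
  f(x*)   = 26.36

x* = (0.84, 2.84, 0.32), lambda* = (1.4933, 8.1733)


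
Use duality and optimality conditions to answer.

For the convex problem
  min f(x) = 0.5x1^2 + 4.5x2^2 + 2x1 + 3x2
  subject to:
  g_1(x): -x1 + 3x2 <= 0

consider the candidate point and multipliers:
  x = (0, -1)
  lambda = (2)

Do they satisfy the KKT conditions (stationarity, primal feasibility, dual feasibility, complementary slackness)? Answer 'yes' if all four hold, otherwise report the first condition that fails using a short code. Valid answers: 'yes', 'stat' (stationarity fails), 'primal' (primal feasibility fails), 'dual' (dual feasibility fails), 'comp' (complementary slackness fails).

Gradient of f: grad f(x) = Q x + c = (2, -6)
Constraint values g_i(x) = a_i^T x - b_i:
  g_1((0, -1)) = -3
Stationarity residual: grad f(x) + sum_i lambda_i a_i = (0, 0)
  -> stationarity OK
Primal feasibility (all g_i <= 0): OK
Dual feasibility (all lambda_i >= 0): OK
Complementary slackness (lambda_i * g_i(x) = 0 for all i): FAILS

Verdict: the first failing condition is complementary_slackness -> comp.

comp


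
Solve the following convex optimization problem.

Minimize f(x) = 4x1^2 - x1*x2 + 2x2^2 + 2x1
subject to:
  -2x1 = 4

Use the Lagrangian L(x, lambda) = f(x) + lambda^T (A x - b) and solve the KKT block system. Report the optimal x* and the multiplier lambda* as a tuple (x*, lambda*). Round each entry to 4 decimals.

Form the Lagrangian:
  L(x, lambda) = (1/2) x^T Q x + c^T x + lambda^T (A x - b)
Stationarity (grad_x L = 0): Q x + c + A^T lambda = 0.
Primal feasibility: A x = b.

This gives the KKT block system:
  [ Q   A^T ] [ x     ]   [-c ]
  [ A    0  ] [ lambda ] = [ b ]

Solving the linear system:
  x*      = (-2, -0.5)
  lambda* = (-6.75)
  f(x*)   = 11.5

x* = (-2, -0.5), lambda* = (-6.75)


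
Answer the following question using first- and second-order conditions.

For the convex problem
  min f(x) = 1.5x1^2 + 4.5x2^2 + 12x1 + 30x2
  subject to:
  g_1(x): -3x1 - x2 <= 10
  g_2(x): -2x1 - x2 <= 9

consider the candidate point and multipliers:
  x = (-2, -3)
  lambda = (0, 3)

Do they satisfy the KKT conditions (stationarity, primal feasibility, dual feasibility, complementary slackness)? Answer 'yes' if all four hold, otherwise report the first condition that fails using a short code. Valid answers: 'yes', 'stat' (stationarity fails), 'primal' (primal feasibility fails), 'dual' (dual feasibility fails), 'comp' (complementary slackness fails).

Gradient of f: grad f(x) = Q x + c = (6, 3)
Constraint values g_i(x) = a_i^T x - b_i:
  g_1((-2, -3)) = -1
  g_2((-2, -3)) = -2
Stationarity residual: grad f(x) + sum_i lambda_i a_i = (0, 0)
  -> stationarity OK
Primal feasibility (all g_i <= 0): OK
Dual feasibility (all lambda_i >= 0): OK
Complementary slackness (lambda_i * g_i(x) = 0 for all i): FAILS

Verdict: the first failing condition is complementary_slackness -> comp.

comp


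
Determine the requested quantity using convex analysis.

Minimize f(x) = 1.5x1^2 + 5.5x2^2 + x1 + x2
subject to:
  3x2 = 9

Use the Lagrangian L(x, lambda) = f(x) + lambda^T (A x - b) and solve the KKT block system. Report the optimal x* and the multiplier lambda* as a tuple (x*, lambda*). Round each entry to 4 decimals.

Form the Lagrangian:
  L(x, lambda) = (1/2) x^T Q x + c^T x + lambda^T (A x - b)
Stationarity (grad_x L = 0): Q x + c + A^T lambda = 0.
Primal feasibility: A x = b.

This gives the KKT block system:
  [ Q   A^T ] [ x     ]   [-c ]
  [ A    0  ] [ lambda ] = [ b ]

Solving the linear system:
  x*      = (-0.3333, 3)
  lambda* = (-11.3333)
  f(x*)   = 52.3333

x* = (-0.3333, 3), lambda* = (-11.3333)


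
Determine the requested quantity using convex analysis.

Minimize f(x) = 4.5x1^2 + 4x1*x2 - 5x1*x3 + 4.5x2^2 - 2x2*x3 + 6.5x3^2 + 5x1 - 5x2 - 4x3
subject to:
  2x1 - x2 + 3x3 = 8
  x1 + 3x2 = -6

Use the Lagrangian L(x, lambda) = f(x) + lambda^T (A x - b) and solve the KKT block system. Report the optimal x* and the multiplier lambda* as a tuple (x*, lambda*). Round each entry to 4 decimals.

Form the Lagrangian:
  L(x, lambda) = (1/2) x^T Q x + c^T x + lambda^T (A x - b)
Stationarity (grad_x L = 0): Q x + c + A^T lambda = 0.
Primal feasibility: A x = b.

This gives the KKT block system:
  [ Q   A^T ] [ x     ]   [-c ]
  [ A    0  ] [ lambda ] = [ b ]

Solving the linear system:
  x*      = (1.1041, -2.368, 1.1412)
  lambda* = (-3.3506, 6.9426)
  f(x*)   = 40.628

x* = (1.1041, -2.368, 1.1412), lambda* = (-3.3506, 6.9426)


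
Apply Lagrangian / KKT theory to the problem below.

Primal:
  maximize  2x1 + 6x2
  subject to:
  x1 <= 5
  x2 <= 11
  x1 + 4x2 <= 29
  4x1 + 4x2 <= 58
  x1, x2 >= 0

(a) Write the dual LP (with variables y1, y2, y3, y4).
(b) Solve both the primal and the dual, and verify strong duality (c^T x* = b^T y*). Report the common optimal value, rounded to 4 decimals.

The standard primal-dual pair for 'max c^T x s.t. A x <= b, x >= 0' is:
  Dual:  min b^T y  s.t.  A^T y >= c,  y >= 0.

So the dual LP is:
  minimize  5y1 + 11y2 + 29y3 + 58y4
  subject to:
    y1 + y3 + 4y4 >= 2
    y2 + 4y3 + 4y4 >= 6
    y1, y2, y3, y4 >= 0

Solving the primal: x* = (5, 6).
  primal value c^T x* = 46.
Solving the dual: y* = (0.5, 0, 1.5, 0).
  dual value b^T y* = 46.
Strong duality: c^T x* = b^T y*. Confirmed.

46


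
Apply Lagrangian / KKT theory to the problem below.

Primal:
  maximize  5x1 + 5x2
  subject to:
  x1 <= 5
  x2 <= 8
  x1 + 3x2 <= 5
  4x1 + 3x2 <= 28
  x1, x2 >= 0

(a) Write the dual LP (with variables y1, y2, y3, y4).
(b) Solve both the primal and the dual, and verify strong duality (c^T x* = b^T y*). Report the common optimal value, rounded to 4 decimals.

The standard primal-dual pair for 'max c^T x s.t. A x <= b, x >= 0' is:
  Dual:  min b^T y  s.t.  A^T y >= c,  y >= 0.

So the dual LP is:
  minimize  5y1 + 8y2 + 5y3 + 28y4
  subject to:
    y1 + y3 + 4y4 >= 5
    y2 + 3y3 + 3y4 >= 5
    y1, y2, y3, y4 >= 0

Solving the primal: x* = (5, 0).
  primal value c^T x* = 25.
Solving the dual: y* = (3.3333, 0, 1.6667, 0).
  dual value b^T y* = 25.
Strong duality: c^T x* = b^T y*. Confirmed.

25


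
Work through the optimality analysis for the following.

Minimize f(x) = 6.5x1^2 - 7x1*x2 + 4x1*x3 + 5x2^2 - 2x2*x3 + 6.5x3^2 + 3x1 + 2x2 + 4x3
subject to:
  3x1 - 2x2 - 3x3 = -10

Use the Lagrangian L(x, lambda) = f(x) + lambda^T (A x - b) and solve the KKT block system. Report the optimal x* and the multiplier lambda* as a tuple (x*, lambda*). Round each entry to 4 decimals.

Form the Lagrangian:
  L(x, lambda) = (1/2) x^T Q x + c^T x + lambda^T (A x - b)
Stationarity (grad_x L = 0): Q x + c + A^T lambda = 0.
Primal feasibility: A x = b.

This gives the KKT block system:
  [ Q   A^T ] [ x     ]   [-c ]
  [ A    0  ] [ lambda ] = [ b ]

Solving the linear system:
  x*      = (-2.0489, -0.2949, 1.481)
  lambda* = (5.2158)
  f(x*)   = 25.6729

x* = (-2.0489, -0.2949, 1.481), lambda* = (5.2158)


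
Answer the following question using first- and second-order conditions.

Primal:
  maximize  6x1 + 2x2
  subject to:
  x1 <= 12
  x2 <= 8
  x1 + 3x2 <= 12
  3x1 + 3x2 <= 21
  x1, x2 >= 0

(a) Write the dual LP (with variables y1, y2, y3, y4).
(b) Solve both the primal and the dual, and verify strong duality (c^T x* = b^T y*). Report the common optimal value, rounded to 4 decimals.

The standard primal-dual pair for 'max c^T x s.t. A x <= b, x >= 0' is:
  Dual:  min b^T y  s.t.  A^T y >= c,  y >= 0.

So the dual LP is:
  minimize  12y1 + 8y2 + 12y3 + 21y4
  subject to:
    y1 + y3 + 3y4 >= 6
    y2 + 3y3 + 3y4 >= 2
    y1, y2, y3, y4 >= 0

Solving the primal: x* = (7, 0).
  primal value c^T x* = 42.
Solving the dual: y* = (0, 0, 0, 2).
  dual value b^T y* = 42.
Strong duality: c^T x* = b^T y*. Confirmed.

42
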